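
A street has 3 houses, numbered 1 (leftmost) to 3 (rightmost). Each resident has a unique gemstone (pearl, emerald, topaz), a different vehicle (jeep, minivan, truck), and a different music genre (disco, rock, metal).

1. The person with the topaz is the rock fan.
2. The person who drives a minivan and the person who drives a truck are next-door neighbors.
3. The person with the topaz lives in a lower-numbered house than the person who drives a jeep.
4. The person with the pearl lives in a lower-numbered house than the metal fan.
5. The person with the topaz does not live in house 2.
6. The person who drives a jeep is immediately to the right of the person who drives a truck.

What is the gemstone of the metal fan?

Clue 5 places the person with the topaz in house 1.
So house 3 gets emerald for gemstone.
Clue 1 places the rock fan in house 1.
From clue 4, the metal fan must be in house 3.
The only gemstone still possible for house 2 is pearl.
That leaves disco as the music genre for house 2.
The person who drives a jeep is narrowed to house 2 or 3; consider each.
Placing it in house 2 leads to a contradiction, so it's in house 3.
Clue 6: the person who drives a truck is in house 2.
House 1's vehicle must be minivan (nothing else left).
So: house 1 = topaz/minivan/rock, house 2 = pearl/truck/disco, house 3 = emerald/jeep/metal.

emerald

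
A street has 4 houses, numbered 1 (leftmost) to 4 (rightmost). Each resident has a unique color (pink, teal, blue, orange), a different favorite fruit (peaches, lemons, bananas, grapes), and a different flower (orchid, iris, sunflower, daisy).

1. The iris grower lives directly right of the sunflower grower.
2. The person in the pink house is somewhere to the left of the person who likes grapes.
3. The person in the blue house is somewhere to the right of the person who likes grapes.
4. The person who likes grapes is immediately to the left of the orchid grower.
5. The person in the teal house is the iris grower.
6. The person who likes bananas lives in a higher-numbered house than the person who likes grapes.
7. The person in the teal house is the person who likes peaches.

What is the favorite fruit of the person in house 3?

grapes

That leaves lemons as the favorite fruit for house 1.
The person in the blue house is narrowed to house 3 or 4; consider each.
Placing it in house 3 leads to a contradiction, so it's in house 4.
The only favorite fruit still possible for house 4 is bananas.
The person in the pink house is narrowed to house 1 or 2; consider each.
Placing it in house 2 leads to a contradiction, so it's in house 1.
The person in the orange house is narrowed to house 2 or 3; consider each.
Placing it in house 2 leads to a contradiction, so it's in house 3.
House 2's color must be teal (nothing else left).
By clue 5, the iris grower is in house 2.
By clue 7, the person who likes peaches is in house 2.
So house 3 gets grapes for favorite fruit.
So house 1 gets sunflower for flower.
Clue 4: the orchid grower is in house 4.
That leaves daisy as the flower for house 3.
So: house 1 = pink/lemons/sunflower, house 2 = teal/peaches/iris, house 3 = orange/grapes/daisy, house 4 = blue/bananas/orchid.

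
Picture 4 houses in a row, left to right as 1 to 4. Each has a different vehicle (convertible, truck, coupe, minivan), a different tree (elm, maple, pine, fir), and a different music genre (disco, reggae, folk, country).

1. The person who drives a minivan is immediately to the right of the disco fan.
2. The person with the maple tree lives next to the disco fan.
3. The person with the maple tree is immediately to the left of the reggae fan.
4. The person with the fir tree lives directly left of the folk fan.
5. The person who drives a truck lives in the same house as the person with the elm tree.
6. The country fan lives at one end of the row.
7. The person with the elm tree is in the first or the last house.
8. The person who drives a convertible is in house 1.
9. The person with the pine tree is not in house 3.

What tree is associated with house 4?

By clue 8, the person who drives a convertible is in house 1.
From clue 5, the person who drives a truck must be in house 4.
Clue 5: the person with the elm tree is in house 4.
The person who drives a coupe is narrowed to house 2 or 3; consider each.
Placing it in house 3 leads to a contradiction, so it's in house 2.
So house 3 gets minivan for vehicle.
By clue 1, the disco fan is in house 2.
House 1's music genre must be country (nothing else left).
That leaves folk as the music genre for house 3.
So house 4 gets reggae for music genre.
Clue 3: the person with the maple tree is in house 3.
Clue 4 places the person with the fir tree in house 2.
That leaves pine as the tree for house 1.
So: house 1 = convertible/pine/country, house 2 = coupe/fir/disco, house 3 = minivan/maple/folk, house 4 = truck/elm/reggae.

elm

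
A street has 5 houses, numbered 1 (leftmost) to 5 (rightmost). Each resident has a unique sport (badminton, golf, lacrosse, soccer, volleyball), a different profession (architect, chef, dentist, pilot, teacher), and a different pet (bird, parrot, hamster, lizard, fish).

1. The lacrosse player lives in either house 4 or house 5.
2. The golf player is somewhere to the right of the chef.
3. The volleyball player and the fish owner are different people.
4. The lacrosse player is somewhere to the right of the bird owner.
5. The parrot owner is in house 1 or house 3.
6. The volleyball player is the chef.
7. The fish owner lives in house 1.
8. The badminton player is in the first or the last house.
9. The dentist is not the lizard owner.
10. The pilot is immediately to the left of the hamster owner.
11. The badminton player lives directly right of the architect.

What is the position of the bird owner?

2

Clue 7 places the fish owner in house 1.
The badminton player is in house 5 (clue 11).
The architect is in house 4 (clue 11).
House 4 sport: only lacrosse fits.
Clue 6 places the volleyball player in house 2.
The chef is in house 2 (clue 6).
The only sport still possible for house 1 is soccer.
So house 3 gets golf for sport.
The only pet still possible for house 3 is parrot.
That leaves lizard as the pet for house 5.
House 5's profession must be teacher (nothing else left).
So house 2 gets bird for pet.
That leaves hamster as the pet for house 4.
The pilot is in house 3 (clue 10).
The only profession still possible for house 1 is dentist.
So: house 1 = soccer/dentist/fish, house 2 = volleyball/chef/bird, house 3 = golf/pilot/parrot, house 4 = lacrosse/architect/hamster, house 5 = badminton/teacher/lizard.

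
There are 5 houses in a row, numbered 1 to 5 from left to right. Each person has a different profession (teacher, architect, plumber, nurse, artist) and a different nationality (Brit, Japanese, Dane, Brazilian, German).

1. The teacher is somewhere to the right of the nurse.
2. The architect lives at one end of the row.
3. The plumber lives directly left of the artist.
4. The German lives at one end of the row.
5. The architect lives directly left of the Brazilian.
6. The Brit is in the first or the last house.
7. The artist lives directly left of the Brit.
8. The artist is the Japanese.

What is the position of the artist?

From clue 5, the architect must be in house 1.
By clue 5, the Brazilian is in house 2.
The artist is in house 4 (clue 7).
Clue 7 places the Brit in house 5.
By clue 8, the Japanese is in house 4.
The only profession still possible for house 5 is teacher.
That leaves German as the nationality for house 1.
The only nationality still possible for house 3 is Dane.
Clue 3: the plumber is in house 3.
The only profession still possible for house 2 is nurse.
So: house 1 = architect/German, house 2 = nurse/Brazilian, house 3 = plumber/Dane, house 4 = artist/Japanese, house 5 = teacher/Brit.

4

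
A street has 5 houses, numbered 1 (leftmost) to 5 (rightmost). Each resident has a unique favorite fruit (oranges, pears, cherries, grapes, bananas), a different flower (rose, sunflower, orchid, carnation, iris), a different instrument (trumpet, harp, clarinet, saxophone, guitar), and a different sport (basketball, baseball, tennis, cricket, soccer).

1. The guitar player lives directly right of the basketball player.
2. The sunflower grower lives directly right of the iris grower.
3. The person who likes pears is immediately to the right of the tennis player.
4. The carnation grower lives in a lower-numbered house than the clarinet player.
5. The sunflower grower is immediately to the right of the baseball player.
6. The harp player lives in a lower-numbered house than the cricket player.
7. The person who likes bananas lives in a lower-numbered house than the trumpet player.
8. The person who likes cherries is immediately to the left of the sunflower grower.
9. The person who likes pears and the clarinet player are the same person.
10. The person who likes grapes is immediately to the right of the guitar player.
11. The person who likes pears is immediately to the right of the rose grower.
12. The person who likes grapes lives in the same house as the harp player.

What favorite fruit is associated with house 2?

House 1 instrument: only saxophone fits.
The person who likes grapes is narrowed to house 3 or 4; consider each.
Placing it in house 4 leads to a contradiction, so it's in house 3.
From clue 10, the guitar player must be in house 2.
The harp player is in house 3 (clue 12).
The basketball player is in house 1 (clue 1).
The person who likes cherries is narrowed to house 2 or 4; consider each.
Placing it in house 4 leads to a contradiction, so it's in house 2.
Clue 8 places the sunflower grower in house 3.
The only flower still possible for house 5 is orchid.
Clue 2 places the iris grower in house 2.
Clue 5 places the baseball player in house 2.
By clue 11, the person who likes pears is in house 5.
So house 1 gets carnation for flower.
House 4's flower must be rose (nothing else left).
Clue 3 places the tennis player in house 4.
Clue 9: the clarinet player is in house 5.
House 4 instrument: only trumpet fits.
That leaves soccer as the sport for house 3.
House 5's sport must be cricket (nothing else left).
By clue 7, the person who likes bananas is in house 1.
So house 4 gets oranges for favorite fruit.
So: house 1 = bananas/carnation/saxophone/basketball, house 2 = cherries/iris/guitar/baseball, house 3 = grapes/sunflower/harp/soccer, house 4 = oranges/rose/trumpet/tennis, house 5 = pears/orchid/clarinet/cricket.

cherries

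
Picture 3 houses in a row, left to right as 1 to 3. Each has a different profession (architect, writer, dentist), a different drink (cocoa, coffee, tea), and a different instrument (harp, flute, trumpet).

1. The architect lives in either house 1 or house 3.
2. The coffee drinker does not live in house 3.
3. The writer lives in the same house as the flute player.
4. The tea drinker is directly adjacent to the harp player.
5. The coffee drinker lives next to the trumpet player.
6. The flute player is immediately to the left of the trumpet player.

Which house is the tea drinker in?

The architect is narrowed to house 1 or 3; consider each.
Placing it in house 1 leads to a contradiction, so it's in house 3.
The dentist is narrowed to house 1 or 2; consider each.
Placing it in house 1 leads to a contradiction, so it's in house 2.
That leaves writer as the profession for house 1.
From clue 3, the flute player must be in house 1.
From clue 6, the trumpet player must be in house 2.
House 3 instrument: only harp fits.
Clue 4 places the tea drinker in house 2.
Clue 5: the coffee drinker is in house 1.
So house 3 gets cocoa for drink.
So: house 1 = writer/coffee/flute, house 2 = dentist/tea/trumpet, house 3 = architect/cocoa/harp.

2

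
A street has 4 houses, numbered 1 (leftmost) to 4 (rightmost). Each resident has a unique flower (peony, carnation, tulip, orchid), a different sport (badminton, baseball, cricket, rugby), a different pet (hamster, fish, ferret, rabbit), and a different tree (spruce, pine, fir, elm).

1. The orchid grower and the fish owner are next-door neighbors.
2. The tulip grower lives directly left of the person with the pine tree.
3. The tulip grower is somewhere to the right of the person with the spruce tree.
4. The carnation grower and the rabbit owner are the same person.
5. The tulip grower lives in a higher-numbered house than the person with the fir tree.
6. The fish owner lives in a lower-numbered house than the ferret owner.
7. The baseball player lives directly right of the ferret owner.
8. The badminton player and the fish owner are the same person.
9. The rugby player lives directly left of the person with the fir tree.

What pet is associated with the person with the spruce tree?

hamster

From clue 9, the rugby player must be in house 1.
By clue 9, the person with the fir tree is in house 2.
From clue 5, the tulip grower must be in house 3.
Clue 8 places the badminton player in house 2.
Clue 8: the fish owner is in house 2.
House 3 pet: only ferret fits.
So house 1 gets spruce for tree.
By clue 1, the orchid grower is in house 1.
From clue 2, the person with the pine tree must be in house 4.
Clue 7: the baseball player is in house 4.
The only flower still possible for house 2 is peony.
House 4's flower must be carnation (nothing else left).
House 3's sport must be cricket (nothing else left).
So house 3 gets elm for tree.
The rabbit owner is in house 4 (clue 4).
So house 1 gets hamster for pet.
So: house 1 = orchid/rugby/hamster/spruce, house 2 = peony/badminton/fish/fir, house 3 = tulip/cricket/ferret/elm, house 4 = carnation/baseball/rabbit/pine.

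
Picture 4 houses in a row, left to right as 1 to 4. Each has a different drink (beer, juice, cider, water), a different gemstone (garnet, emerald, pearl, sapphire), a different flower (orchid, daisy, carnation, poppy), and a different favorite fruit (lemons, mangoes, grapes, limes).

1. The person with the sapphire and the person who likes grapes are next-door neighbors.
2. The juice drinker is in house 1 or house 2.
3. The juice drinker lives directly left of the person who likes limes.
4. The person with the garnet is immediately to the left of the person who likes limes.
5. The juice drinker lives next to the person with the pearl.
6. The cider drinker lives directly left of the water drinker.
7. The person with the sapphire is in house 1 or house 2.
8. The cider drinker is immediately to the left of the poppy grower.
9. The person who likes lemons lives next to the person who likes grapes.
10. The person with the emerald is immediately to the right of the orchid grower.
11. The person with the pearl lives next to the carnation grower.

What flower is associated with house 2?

carnation

The only gemstone still possible for house 4 is emerald.
From clue 10, the orchid grower must be in house 3.
House 3's gemstone must be pearl (nothing else left).
From clue 5, the juice drinker must be in house 2.
The only flower still possible for house 1 is daisy.
Clue 3: the person who likes limes is in house 3.
Clue 4: the person with the garnet is in house 2.
Clue 6 places the cider drinker in house 3.
Clue 6: the water drinker is in house 4.
By clue 8, the poppy grower is in house 4.
The only drink still possible for house 1 is beer.
That leaves sapphire as the gemstone for house 1.
The only flower still possible for house 2 is carnation.
Clue 1 places the person who likes grapes in house 2.
By clue 9, the person who likes lemons is in house 1.
So house 4 gets mangoes for favorite fruit.
So: house 1 = beer/sapphire/daisy/lemons, house 2 = juice/garnet/carnation/grapes, house 3 = cider/pearl/orchid/limes, house 4 = water/emerald/poppy/mangoes.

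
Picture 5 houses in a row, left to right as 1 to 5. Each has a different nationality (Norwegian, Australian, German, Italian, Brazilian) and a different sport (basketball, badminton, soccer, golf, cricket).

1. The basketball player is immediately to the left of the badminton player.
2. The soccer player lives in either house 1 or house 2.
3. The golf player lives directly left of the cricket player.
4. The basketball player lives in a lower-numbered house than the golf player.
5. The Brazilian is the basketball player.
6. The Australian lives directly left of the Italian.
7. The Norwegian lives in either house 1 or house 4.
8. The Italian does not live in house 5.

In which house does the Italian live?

4

House 5's nationality must be German (nothing else left).
House 5 sport: only cricket fits.
By clue 3, the golf player is in house 4.
House 3 sport: only badminton fits.
Clue 1: the basketball player is in house 2.
The Brazilian is in house 2 (clue 5).
So house 1 gets soccer for sport.
Clue 6: the Australian is in house 3.
Clue 6 places the Italian in house 4.
House 1's nationality must be Norwegian (nothing else left).
So: house 1 = Norwegian/soccer, house 2 = Brazilian/basketball, house 3 = Australian/badminton, house 4 = Italian/golf, house 5 = German/cricket.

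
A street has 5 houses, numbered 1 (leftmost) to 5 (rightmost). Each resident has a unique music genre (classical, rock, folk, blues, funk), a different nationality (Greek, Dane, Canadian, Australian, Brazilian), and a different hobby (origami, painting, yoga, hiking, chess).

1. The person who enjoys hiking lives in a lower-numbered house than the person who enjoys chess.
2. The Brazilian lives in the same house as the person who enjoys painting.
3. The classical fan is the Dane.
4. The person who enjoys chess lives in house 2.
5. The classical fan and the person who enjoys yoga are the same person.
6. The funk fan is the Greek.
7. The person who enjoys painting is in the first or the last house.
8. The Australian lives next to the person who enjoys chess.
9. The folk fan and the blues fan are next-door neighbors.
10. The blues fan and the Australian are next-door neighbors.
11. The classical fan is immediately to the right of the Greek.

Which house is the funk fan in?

3

By clue 4, the person who enjoys chess is in house 2.
By clue 1, the person who enjoys hiking is in house 1.
Clue 2: the Brazilian is in house 5.
House 5 hobby: only painting fits.
The blues fan is narrowed to house 2 or 4; consider each.
Placing it in house 4 leads to a contradiction, so it's in house 2.
The only music genre still possible for house 3 is funk.
House 5 music genre: only rock fits.
From clue 3, the Dane must be in house 4.
The person who enjoys yoga is in house 4 (clue 5).
Clue 6: the Greek is in house 3.
So house 1 gets folk for music genre.
House 4 music genre: only classical fits.
House 1 nationality: only Australian fits.
House 2's nationality must be Canadian (nothing else left).
So house 3 gets origami for hobby.
So: house 1 = folk/Australian/hiking, house 2 = blues/Canadian/chess, house 3 = funk/Greek/origami, house 4 = classical/Dane/yoga, house 5 = rock/Brazilian/painting.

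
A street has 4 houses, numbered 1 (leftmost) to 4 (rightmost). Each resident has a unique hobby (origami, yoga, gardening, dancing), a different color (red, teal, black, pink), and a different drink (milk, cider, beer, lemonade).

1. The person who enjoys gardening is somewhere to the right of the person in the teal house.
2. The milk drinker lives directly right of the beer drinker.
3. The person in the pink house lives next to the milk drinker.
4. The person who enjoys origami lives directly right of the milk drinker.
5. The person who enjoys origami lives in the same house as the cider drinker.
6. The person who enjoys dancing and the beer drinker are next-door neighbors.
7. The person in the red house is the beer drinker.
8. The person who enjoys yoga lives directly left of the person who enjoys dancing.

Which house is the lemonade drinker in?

4

House 1 hobby: only yoga fits.
By clue 8, the person who enjoys dancing is in house 2.
The beer drinker is in house 1 (clue 6).
The person in the red house is in house 1 (clue 7).
Clue 2 places the milk drinker in house 2.
The person in the pink house is in house 3 (clue 3).
From clue 4, the person who enjoys origami must be in house 3.
From clue 5, the cider drinker must be in house 3.
House 4's hobby must be gardening (nothing else left).
House 4's color must be black (nothing else left).
So house 4 gets lemonade for drink.
So house 2 gets teal for color.
So: house 1 = yoga/red/beer, house 2 = dancing/teal/milk, house 3 = origami/pink/cider, house 4 = gardening/black/lemonade.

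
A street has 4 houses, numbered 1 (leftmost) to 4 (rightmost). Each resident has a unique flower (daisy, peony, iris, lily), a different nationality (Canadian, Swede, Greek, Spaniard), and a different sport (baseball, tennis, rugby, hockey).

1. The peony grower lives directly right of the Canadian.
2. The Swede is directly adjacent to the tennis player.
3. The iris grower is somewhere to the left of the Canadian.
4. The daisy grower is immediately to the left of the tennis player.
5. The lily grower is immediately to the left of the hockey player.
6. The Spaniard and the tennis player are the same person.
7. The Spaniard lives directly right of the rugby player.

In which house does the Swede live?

The only flower still possible for house 4 is peony.
The Canadian is in house 3 (clue 1).
From clue 6, the Spaniard must be in house 2.
Clue 6: the tennis player is in house 2.
The rugby player is in house 1 (clue 7).
House 3's flower must be lily (nothing else left).
Clue 2: the Swede is in house 1.
The daisy grower is in house 1 (clue 4).
Clue 5 places the hockey player in house 4.
The only flower still possible for house 2 is iris.
House 4 nationality: only Greek fits.
That leaves baseball as the sport for house 3.
So: house 1 = daisy/Swede/rugby, house 2 = iris/Spaniard/tennis, house 3 = lily/Canadian/baseball, house 4 = peony/Greek/hockey.

1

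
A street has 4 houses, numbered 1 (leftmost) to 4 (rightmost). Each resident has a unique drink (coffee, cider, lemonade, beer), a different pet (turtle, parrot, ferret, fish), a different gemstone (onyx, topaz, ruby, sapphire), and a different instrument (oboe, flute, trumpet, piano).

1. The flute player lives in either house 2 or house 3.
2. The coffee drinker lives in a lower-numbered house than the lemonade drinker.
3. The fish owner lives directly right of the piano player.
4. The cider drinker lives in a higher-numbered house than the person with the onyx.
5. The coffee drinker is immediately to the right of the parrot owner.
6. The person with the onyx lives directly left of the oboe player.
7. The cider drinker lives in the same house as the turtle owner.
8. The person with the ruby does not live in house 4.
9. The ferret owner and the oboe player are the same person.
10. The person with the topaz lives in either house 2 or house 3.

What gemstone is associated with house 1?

ruby

The only drink still possible for house 1 is beer.
The only pet still possible for house 1 is parrot.
House 4 gemstone: only sapphire fits.
Clue 5 places the coffee drinker in house 2.
The cider drinker is narrowed to house 3 or 4; consider each.
Placing it in house 3 leads to a contradiction, so it's in house 4.
The turtle owner is in house 4 (clue 7).
House 3 drink: only lemonade fits.
The only instrument still possible for house 4 is trumpet.
So house 1 gets piano for instrument.
From clue 3, the fish owner must be in house 2.
House 3 pet: only ferret fits.
By clue 9, the oboe player is in house 3.
House 2's instrument must be flute (nothing else left).
The person with the onyx is in house 2 (clue 6).
House 1's gemstone must be ruby (nothing else left).
House 3's gemstone must be topaz (nothing else left).
So: house 1 = beer/parrot/ruby/piano, house 2 = coffee/fish/onyx/flute, house 3 = lemonade/ferret/topaz/oboe, house 4 = cider/turtle/sapphire/trumpet.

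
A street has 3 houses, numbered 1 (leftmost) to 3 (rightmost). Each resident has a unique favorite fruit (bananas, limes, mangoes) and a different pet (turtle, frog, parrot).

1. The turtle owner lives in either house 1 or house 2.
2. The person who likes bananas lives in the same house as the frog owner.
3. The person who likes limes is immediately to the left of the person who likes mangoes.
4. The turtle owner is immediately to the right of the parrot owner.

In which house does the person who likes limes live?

1

The turtle owner is in house 2 (clue 4).
By clue 4, the parrot owner is in house 1.
House 3 pet: only frog fits.
From clue 2, the person who likes bananas must be in house 3.
The only favorite fruit still possible for house 1 is limes.
The only favorite fruit still possible for house 2 is mangoes.
So: house 1 = limes/parrot, house 2 = mangoes/turtle, house 3 = bananas/frog.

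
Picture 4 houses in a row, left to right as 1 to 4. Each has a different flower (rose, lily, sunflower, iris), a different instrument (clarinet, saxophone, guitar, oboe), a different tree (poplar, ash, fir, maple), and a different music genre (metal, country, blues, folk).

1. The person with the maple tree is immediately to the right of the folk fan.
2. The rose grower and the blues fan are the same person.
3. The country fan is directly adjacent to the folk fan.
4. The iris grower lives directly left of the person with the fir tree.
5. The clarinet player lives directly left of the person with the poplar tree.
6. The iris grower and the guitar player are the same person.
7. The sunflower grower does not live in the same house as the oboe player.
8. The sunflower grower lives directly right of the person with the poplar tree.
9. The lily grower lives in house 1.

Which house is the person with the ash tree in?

1

The lily grower is in house 1 (clue 9).
So house 1 gets ash for tree.
The iris grower is narrowed to house 2 or 3; consider each.
Placing it in house 3 leads to a contradiction, so it's in house 2.
By clue 4, the person with the fir tree is in house 3.
The guitar player is in house 2 (clue 6).
House 4 tree: only maple fits.
Clue 1: the folk fan is in house 3.
From clue 8, the sunflower grower must be in house 3.
House 4 flower: only rose fits.
That leaves clarinet as the instrument for house 1.
House 2 tree: only poplar fits.
The only music genre still possible for house 1 is metal.
That leaves country as the music genre for house 2.
House 4's music genre must be blues (nothing else left).
By clue 7, the oboe player is in house 4.
House 3's instrument must be saxophone (nothing else left).
So: house 1 = lily/clarinet/ash/metal, house 2 = iris/guitar/poplar/country, house 3 = sunflower/saxophone/fir/folk, house 4 = rose/oboe/maple/blues.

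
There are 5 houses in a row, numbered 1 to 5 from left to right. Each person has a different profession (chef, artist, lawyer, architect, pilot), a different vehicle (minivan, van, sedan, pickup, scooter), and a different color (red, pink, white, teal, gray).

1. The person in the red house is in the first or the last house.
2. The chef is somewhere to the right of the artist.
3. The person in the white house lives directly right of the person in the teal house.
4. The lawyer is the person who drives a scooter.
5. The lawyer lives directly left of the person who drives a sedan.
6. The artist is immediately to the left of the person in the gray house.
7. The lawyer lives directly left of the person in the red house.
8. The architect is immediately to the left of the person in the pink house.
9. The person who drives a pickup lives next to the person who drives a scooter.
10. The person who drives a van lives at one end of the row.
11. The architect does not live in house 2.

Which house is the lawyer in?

From clue 7, the lawyer must be in house 4.
The person in the red house is in house 5 (clue 7).
House 1's color must be teal (nothing else left).
By clue 3, the person in the white house is in house 2.
From clue 4, the person who drives a scooter must be in house 4.
The person who drives a sedan is in house 5 (clue 5).
So house 2 gets minivan for vehicle.
House 3's vehicle must be pickup (nothing else left).
That leaves gray as the color for house 3.
House 4's color must be pink (nothing else left).
By clue 6, the artist is in house 2.
The architect is in house 3 (clue 8).
House 1 profession: only pilot fits.
That leaves chef as the profession for house 5.
So house 1 gets van for vehicle.
So: house 1 = pilot/van/teal, house 2 = artist/minivan/white, house 3 = architect/pickup/gray, house 4 = lawyer/scooter/pink, house 5 = chef/sedan/red.

4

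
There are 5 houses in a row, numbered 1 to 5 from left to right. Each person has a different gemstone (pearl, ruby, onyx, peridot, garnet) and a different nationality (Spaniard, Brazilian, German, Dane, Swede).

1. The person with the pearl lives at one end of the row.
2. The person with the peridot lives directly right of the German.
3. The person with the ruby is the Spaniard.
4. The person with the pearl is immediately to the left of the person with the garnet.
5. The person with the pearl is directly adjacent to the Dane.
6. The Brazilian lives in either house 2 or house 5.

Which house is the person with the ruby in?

3

Clue 4 places the person with the pearl in house 1.
By clue 4, the person with the garnet is in house 2.
By clue 5, the Dane is in house 2.
That leaves Swede as the nationality for house 1.
So house 5 gets Brazilian for nationality.
The person with the peridot is narrowed to house 4 or 5; consider each.
Placing it in house 4 leads to a contradiction, so it's in house 5.
By clue 2, the German is in house 4.
House 3 nationality: only Spaniard fits.
Clue 3: the person with the ruby is in house 3.
The only gemstone still possible for house 4 is onyx.
So: house 1 = pearl/Swede, house 2 = garnet/Dane, house 3 = ruby/Spaniard, house 4 = onyx/German, house 5 = peridot/Brazilian.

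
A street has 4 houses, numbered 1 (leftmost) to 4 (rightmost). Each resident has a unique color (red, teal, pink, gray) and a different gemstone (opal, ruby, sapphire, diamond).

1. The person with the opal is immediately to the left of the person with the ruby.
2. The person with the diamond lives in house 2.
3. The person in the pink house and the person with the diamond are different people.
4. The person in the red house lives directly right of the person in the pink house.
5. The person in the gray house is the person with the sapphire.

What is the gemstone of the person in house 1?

By clue 2, the person with the diamond is in house 2.
Clue 1 places the person with the opal in house 3.
The person with the ruby is in house 4 (clue 1).
House 1's gemstone must be sapphire (nothing else left).
By clue 5, the person in the gray house is in house 1.
By clue 4, the person in the red house is in house 4.
House 2's color must be teal (nothing else left).
So house 3 gets pink for color.
So: house 1 = gray/sapphire, house 2 = teal/diamond, house 3 = pink/opal, house 4 = red/ruby.

sapphire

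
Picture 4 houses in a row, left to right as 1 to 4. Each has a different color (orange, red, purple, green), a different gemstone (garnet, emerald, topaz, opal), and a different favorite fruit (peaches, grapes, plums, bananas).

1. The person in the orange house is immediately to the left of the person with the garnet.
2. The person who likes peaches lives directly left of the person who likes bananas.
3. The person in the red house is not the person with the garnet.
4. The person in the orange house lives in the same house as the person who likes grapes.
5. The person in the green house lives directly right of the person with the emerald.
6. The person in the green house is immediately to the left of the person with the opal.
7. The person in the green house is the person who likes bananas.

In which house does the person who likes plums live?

4

House 4 favorite fruit: only plums fits.
The person in the green house is narrowed to house 2 or 3; consider each.
Placing it in house 3 leads to a contradiction, so it's in house 2.
Clue 5 places the person with the emerald in house 1.
Clue 6 places the person with the opal in house 3.
The person who likes bananas is in house 2 (clue 7).
House 3's favorite fruit must be grapes (nothing else left).
Clue 4 places the person in the orange house in house 3.
House 1 favorite fruit: only peaches fits.
By clue 1, the person with the garnet is in house 4.
Clue 3: the person in the red house is in house 1.
House 4 color: only purple fits.
House 2's gemstone must be topaz (nothing else left).
So: house 1 = red/emerald/peaches, house 2 = green/topaz/bananas, house 3 = orange/opal/grapes, house 4 = purple/garnet/plums.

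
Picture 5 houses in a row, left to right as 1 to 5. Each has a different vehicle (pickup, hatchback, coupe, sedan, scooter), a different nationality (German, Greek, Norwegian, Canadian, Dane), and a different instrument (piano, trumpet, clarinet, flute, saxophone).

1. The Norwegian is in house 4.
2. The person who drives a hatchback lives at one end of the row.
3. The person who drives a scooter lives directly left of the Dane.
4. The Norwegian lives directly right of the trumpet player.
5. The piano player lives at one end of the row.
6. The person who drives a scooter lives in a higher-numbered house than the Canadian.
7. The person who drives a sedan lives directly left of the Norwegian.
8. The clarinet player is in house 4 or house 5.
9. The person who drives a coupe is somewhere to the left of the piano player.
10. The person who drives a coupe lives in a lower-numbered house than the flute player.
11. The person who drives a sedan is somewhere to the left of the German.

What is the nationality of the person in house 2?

Clue 1: the Norwegian is in house 4.
By clue 4, the trumpet player is in house 3.
From clue 7, the person who drives a sedan must be in house 3.
From clue 9, the piano player must be in house 5.
House 1's instrument must be saxophone (nothing else left).
That leaves flute as the instrument for house 2.
House 4's instrument must be clarinet (nothing else left).
From clue 10, the person who drives a coupe must be in house 1.
So house 3 gets Dane for nationality.
So house 5 gets German for nationality.
The person who drives a scooter is in house 2 (clue 3).
From clue 6, the Canadian must be in house 1.
So house 4 gets pickup for vehicle.
The only vehicle still possible for house 5 is hatchback.
The only nationality still possible for house 2 is Greek.
So: house 1 = coupe/Canadian/saxophone, house 2 = scooter/Greek/flute, house 3 = sedan/Dane/trumpet, house 4 = pickup/Norwegian/clarinet, house 5 = hatchback/German/piano.

Greek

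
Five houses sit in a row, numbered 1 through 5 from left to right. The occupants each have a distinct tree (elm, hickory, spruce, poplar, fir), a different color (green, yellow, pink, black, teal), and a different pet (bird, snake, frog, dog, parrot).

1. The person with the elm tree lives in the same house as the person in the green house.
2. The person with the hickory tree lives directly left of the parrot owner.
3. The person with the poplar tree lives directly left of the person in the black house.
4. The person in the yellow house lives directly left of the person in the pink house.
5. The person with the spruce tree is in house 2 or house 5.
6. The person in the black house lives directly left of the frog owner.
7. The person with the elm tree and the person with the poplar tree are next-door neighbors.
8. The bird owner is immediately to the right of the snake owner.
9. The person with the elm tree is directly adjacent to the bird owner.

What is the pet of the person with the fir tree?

The person with the spruce tree is narrowed to house 2 or 5; consider each.
Placing it in house 2 leads to a contradiction, so it's in house 5.
The person with the poplar tree is narrowed to house 1 or 2 or 3; consider each.
Placing it in house 1 and house 3 leads to a contradiction, so it's in house 2.
Clue 3: the person in the black house is in house 3.
Clue 6: the frog owner is in house 4.
By clue 1, the person with the elm tree is in house 1.
Clue 1 places the person in the green house in house 1.
The snake owner is in house 1 (clue 8).
House 3 tree: only fir fits.
House 4's tree must be hickory (nothing else left).
So house 4 gets yellow for color.
That leaves bird as the pet for house 2.
House 3 pet: only dog fits.
The only pet still possible for house 5 is parrot.
The person in the pink house is in house 5 (clue 4).
So house 2 gets teal for color.
So: house 1 = elm/green/snake, house 2 = poplar/teal/bird, house 3 = fir/black/dog, house 4 = hickory/yellow/frog, house 5 = spruce/pink/parrot.

dog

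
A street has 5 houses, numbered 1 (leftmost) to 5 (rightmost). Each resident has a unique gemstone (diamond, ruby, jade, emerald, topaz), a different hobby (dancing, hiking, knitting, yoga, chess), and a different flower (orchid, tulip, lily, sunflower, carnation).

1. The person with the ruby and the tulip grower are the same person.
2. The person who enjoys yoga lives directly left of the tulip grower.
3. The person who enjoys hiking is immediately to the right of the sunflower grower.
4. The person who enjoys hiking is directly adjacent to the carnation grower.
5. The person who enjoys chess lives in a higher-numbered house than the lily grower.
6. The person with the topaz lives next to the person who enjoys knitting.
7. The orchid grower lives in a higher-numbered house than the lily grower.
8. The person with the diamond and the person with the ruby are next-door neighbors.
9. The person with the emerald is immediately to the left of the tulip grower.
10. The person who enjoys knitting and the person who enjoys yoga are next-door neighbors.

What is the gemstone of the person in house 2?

The person with the emerald is narrowed to house 1 or 2 or 3 or 4; consider each.
Placing it in house 1 and house 2 and house 4 leads to a contradiction, so it's in house 3.
Clue 9: the tulip grower is in house 4.
The person with the ruby is in house 4 (clue 1).
From clue 2, the person who enjoys yoga must be in house 3.
Clue 8 places the person with the diamond in house 5.
That leaves dancing as the hobby for house 1.
House 5 hobby: only chess fits.
By clue 6, the person with the topaz is in house 1.
The person who enjoys knitting is in house 2 (clue 6).
The only gemstone still possible for house 2 is jade.
House 4 hobby: only hiking fits.
The sunflower grower is in house 3 (clue 3).
House 1 flower: only lily fits.
House 2 flower: only orchid fits.
The only flower still possible for house 5 is carnation.
So: house 1 = topaz/dancing/lily, house 2 = jade/knitting/orchid, house 3 = emerald/yoga/sunflower, house 4 = ruby/hiking/tulip, house 5 = diamond/chess/carnation.

jade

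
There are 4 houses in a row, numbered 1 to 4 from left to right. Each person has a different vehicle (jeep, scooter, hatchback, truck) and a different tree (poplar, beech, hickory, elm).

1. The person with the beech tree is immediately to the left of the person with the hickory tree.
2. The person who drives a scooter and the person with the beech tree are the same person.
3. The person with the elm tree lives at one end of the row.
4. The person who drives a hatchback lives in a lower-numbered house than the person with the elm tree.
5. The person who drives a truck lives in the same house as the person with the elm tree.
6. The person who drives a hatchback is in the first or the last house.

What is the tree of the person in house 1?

Clue 4 places the person with the elm tree in house 4.
From clue 5, the person who drives a truck must be in house 4.
By clue 6, the person who drives a hatchback is in house 1.
From clue 2, the person who drives a scooter must be in house 2.
From clue 2, the person with the beech tree must be in house 2.
So house 3 gets jeep for vehicle.
House 1 tree: only poplar fits.
So house 3 gets hickory for tree.
So: house 1 = hatchback/poplar, house 2 = scooter/beech, house 3 = jeep/hickory, house 4 = truck/elm.

poplar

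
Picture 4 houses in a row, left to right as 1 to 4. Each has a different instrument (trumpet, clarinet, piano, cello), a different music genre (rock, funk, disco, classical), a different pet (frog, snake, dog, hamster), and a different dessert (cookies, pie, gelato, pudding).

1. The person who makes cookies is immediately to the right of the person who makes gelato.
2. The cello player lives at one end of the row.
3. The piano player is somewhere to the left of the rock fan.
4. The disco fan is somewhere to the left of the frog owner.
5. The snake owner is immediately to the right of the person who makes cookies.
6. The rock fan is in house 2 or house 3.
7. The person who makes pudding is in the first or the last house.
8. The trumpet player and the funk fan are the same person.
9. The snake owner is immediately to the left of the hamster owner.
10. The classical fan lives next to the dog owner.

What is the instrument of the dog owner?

Clue 9: the snake owner is in house 3.
Clue 9: the hamster owner is in house 4.
So house 1 gets dog for pet.
So house 2 gets frog for pet.
Clue 4: the disco fan is in house 1.
Clue 5: the person who makes cookies is in house 2.
Clue 10 places the classical fan in house 2.
The only music genre still possible for house 4 is funk.
House 1's dessert must be gelato (nothing else left).
House 3's dessert must be pie (nothing else left).
House 4's dessert must be pudding (nothing else left).
Clue 8: the trumpet player is in house 4.
House 1's instrument must be cello (nothing else left).
That leaves clarinet as the instrument for house 3.
That leaves rock as the music genre for house 3.
So house 2 gets piano for instrument.
So: house 1 = cello/disco/dog/gelato, house 2 = piano/classical/frog/cookies, house 3 = clarinet/rock/snake/pie, house 4 = trumpet/funk/hamster/pudding.

cello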